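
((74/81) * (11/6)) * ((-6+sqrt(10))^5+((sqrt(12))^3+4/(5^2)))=-329424172/6075+3256 * sqrt(3)/81+4143260 * sqrt(10)/243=-238.31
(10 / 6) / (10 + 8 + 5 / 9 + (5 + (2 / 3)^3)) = 0.07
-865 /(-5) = 173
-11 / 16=-0.69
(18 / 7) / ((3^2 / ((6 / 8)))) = 3 / 14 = 0.21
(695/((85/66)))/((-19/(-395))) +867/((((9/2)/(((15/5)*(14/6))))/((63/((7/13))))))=169012.98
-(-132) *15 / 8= 495 / 2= 247.50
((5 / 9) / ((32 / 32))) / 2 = 5 / 18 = 0.28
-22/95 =-0.23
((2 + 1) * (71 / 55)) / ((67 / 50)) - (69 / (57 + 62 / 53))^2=1.48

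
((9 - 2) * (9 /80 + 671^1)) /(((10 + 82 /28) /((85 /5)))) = 44722937 /7240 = 6177.20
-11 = -11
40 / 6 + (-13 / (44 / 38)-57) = -4063 / 66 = -61.56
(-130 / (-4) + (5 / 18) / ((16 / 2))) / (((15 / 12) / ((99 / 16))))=10307 / 64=161.05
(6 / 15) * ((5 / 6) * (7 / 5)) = 7 / 15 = 0.47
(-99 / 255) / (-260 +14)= 11 / 6970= 0.00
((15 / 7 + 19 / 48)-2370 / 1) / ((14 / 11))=-8750137 / 4704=-1860.15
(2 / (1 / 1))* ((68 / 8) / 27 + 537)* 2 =58030 / 27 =2149.26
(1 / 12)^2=1 / 144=0.01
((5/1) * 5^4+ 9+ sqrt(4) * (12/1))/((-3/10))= -31580/3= -10526.67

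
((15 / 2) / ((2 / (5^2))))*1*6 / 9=125 / 2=62.50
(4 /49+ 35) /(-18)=-191 /98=-1.95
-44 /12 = -3.67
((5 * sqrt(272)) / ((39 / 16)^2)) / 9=5120 * sqrt(17) / 13689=1.54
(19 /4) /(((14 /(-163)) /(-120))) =6636.43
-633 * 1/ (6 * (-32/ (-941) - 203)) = 198551/ 381982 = 0.52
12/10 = 6/5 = 1.20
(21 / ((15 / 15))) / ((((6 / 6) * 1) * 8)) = 21 / 8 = 2.62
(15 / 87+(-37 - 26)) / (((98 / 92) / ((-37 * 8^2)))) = 198466816 / 1421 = 139667.01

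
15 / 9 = 5 / 3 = 1.67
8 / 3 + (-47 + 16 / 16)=-130 / 3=-43.33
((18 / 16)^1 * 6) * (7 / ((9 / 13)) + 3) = 177 / 2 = 88.50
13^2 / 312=13 / 24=0.54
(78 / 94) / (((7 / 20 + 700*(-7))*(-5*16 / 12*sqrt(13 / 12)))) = 18*sqrt(39) / 4605671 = 0.00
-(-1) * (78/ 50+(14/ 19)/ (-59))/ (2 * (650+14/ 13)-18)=563797/ 467849350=0.00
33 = 33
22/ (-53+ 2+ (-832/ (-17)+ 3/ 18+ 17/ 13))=-29172/ 775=-37.64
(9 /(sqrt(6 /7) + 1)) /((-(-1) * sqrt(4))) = 63 /2-9 * sqrt(42) /2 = 2.34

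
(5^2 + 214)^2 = 57121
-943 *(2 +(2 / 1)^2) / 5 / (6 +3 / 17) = -32062 / 175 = -183.21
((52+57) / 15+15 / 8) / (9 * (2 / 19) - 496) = -20843 / 1128720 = -0.02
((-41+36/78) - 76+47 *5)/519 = 1540/6747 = 0.23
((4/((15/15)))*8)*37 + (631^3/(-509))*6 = -1506834890/509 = -2960382.89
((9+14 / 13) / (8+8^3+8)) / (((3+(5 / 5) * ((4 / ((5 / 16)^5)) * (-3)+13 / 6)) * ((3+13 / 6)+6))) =-1228125 / 2889652479428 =-0.00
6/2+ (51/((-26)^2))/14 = 28443/9464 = 3.01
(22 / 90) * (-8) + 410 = 18362 / 45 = 408.04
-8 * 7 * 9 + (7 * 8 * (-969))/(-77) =2208/11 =200.73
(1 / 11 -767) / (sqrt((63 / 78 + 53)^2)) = -14.25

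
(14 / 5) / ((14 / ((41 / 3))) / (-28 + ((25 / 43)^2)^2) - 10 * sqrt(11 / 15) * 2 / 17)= 63079228941331898001 / 621628466737163250895 - 134676854402146247226 * sqrt(165) / 621628466737163250895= -2.68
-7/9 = -0.78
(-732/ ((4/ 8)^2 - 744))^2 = 0.97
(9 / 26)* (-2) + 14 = 173 / 13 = 13.31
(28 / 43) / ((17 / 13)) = 364 / 731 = 0.50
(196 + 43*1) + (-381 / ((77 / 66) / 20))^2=2090330111 / 49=42659798.18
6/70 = 3/35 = 0.09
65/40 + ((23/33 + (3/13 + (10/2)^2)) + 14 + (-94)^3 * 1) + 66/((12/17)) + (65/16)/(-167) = -951933690743/1146288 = -830448.97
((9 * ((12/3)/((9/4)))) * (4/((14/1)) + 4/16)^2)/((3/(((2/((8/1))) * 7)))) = 75/28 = 2.68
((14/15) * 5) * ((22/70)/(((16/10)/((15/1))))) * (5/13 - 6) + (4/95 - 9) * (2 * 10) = -253293/988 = -256.37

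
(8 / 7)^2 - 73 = -3513 / 49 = -71.69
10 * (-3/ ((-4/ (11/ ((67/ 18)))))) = 1485/ 67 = 22.16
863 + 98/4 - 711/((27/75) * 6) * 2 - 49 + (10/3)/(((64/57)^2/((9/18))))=2230133/12288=181.49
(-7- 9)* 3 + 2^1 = -46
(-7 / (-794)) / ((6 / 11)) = 77 / 4764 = 0.02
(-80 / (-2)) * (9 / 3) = 120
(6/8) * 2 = 3/2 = 1.50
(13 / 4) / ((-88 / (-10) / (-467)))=-30355 / 176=-172.47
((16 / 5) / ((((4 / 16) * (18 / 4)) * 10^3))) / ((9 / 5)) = 16 / 10125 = 0.00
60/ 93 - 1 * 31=-941/ 31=-30.35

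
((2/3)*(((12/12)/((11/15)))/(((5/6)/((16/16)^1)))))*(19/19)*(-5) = -60/11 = -5.45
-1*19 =-19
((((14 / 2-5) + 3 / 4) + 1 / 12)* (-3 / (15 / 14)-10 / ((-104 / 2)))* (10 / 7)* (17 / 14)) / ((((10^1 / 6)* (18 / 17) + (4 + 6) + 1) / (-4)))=555169 / 138229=4.02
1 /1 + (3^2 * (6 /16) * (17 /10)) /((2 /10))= 475 /16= 29.69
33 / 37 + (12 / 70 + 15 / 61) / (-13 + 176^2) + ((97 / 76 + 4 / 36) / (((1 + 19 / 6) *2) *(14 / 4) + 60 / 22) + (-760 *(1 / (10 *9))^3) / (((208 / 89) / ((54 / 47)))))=4023319054564338649 / 4303502345456987400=0.93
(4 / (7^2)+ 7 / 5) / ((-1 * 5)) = -363 / 1225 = -0.30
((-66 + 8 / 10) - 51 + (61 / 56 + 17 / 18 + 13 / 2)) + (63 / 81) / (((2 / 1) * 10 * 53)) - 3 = -110.67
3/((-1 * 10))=-3/10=-0.30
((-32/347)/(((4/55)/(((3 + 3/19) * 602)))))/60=-264880/6593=-40.18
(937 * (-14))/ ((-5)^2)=-524.72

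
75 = 75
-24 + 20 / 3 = -17.33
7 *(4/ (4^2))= 7/ 4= 1.75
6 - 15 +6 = -3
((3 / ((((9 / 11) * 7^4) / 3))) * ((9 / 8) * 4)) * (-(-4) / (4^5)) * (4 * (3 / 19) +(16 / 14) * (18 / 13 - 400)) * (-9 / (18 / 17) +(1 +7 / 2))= 19467657 / 132842528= 0.15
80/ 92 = 0.87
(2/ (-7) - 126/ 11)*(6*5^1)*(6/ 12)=-13560/ 77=-176.10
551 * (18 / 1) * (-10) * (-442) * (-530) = -23233906800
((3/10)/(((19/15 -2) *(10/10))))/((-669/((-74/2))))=-111/4906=-0.02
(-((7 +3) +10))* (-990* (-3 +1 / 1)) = -39600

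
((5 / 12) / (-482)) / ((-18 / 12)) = 5 / 8676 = 0.00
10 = 10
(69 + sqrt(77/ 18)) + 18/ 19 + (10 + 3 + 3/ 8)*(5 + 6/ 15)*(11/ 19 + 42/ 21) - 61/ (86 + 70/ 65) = sqrt(154)/ 6 + 54955373/ 215080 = 257.58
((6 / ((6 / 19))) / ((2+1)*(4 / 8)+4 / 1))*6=20.73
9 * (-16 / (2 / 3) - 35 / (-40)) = -1665 / 8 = -208.12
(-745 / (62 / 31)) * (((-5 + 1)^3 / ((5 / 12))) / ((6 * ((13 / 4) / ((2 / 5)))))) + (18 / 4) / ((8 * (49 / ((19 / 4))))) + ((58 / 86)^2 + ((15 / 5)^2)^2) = 473074115667 / 376900160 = 1255.17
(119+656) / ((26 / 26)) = 775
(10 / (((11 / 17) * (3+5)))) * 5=425 / 44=9.66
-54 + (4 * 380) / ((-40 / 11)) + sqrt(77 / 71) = -472 + sqrt(5467) / 71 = -470.96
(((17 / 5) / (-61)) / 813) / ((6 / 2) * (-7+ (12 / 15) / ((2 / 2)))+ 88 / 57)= 323 / 80357191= 0.00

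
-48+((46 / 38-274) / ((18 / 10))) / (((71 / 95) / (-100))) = 182068 / 9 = 20229.78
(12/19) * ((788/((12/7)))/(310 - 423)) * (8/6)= -22064/6441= -3.43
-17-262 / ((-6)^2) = -24.28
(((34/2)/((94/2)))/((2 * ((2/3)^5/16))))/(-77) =-4131/14476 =-0.29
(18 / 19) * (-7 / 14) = -9 / 19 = -0.47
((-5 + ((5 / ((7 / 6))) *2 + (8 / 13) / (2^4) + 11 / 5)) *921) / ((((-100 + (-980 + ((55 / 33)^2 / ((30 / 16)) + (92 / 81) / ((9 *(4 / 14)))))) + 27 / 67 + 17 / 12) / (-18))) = 8561971391796 / 95673084325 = 89.49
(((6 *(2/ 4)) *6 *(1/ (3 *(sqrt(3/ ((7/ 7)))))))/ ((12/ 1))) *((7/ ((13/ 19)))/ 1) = 133 *sqrt(3)/ 78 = 2.95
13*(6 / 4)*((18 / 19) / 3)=6.16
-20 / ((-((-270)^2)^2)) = 1 / 265720500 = 0.00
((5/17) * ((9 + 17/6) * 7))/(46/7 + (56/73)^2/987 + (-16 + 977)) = 4356803885/173031468322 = 0.03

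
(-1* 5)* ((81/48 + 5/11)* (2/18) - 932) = 7379555/1584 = 4658.81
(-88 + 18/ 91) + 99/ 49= -54643/ 637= -85.78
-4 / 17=-0.24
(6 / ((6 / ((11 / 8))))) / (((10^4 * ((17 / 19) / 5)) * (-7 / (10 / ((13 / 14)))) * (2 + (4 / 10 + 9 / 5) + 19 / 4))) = -0.00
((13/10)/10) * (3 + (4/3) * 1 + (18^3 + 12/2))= 227851/300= 759.50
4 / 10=2 / 5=0.40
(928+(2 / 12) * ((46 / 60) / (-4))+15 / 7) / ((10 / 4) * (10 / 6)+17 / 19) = 89067421 / 484680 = 183.77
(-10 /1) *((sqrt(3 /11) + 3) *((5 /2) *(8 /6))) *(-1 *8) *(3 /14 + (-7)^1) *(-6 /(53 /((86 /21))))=6536000 *sqrt(33) /85701 + 6536000 /2597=2954.86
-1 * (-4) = 4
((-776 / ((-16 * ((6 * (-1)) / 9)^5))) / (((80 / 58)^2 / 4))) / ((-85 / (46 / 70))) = 5.99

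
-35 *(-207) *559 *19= 76949145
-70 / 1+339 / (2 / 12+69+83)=-61876 / 913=-67.77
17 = 17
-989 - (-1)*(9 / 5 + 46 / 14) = -34437 / 35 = -983.91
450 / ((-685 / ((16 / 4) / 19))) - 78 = -203394 / 2603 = -78.14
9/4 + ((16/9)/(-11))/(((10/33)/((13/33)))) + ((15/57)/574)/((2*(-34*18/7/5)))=71317511/34961520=2.04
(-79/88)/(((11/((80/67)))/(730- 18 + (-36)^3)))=36295760/8107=4477.09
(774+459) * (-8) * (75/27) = -27400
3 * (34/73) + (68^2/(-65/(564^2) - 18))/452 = 39152004870/47232066457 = 0.83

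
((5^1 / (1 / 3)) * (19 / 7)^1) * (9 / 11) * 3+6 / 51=130969 / 1309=100.05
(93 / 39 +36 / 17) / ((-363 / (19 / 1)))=-18905 / 80223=-0.24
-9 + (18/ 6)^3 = 18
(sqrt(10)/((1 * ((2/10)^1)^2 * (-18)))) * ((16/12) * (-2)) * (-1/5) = -20 * sqrt(10)/27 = -2.34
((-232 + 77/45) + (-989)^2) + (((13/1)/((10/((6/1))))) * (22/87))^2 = 185042105974/189225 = 977894.60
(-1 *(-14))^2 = 196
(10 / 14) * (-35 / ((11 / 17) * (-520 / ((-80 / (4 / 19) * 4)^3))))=-37312960000 / 143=-260929790.21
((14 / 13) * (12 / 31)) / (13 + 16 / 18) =1512 / 50375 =0.03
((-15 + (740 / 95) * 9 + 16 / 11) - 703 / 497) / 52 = 2864055 / 2700698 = 1.06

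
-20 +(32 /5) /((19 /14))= -15.28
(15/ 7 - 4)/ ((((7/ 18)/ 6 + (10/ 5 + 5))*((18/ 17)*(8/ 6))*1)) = -1989/ 10682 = -0.19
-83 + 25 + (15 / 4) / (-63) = -58.06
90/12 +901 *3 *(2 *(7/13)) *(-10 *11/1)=-8325045/26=-320194.04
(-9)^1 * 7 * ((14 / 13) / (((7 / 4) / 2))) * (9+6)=-15120 / 13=-1163.08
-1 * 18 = -18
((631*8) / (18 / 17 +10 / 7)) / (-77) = -10727 / 407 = -26.36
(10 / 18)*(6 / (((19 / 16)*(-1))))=-160 / 57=-2.81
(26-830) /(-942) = 134 /157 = 0.85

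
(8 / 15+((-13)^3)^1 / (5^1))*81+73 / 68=-12086023 / 340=-35547.13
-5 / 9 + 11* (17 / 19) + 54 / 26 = 11.36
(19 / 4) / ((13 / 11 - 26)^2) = 0.01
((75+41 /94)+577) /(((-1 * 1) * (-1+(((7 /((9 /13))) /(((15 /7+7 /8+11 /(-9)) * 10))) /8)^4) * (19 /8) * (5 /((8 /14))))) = 31.40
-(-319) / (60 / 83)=26477 / 60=441.28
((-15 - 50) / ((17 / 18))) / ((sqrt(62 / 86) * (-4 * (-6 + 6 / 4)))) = -4.50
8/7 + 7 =57/7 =8.14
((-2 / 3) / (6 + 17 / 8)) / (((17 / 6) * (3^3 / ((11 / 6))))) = -176 / 89505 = -0.00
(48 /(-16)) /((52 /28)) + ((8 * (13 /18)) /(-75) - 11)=-111376 /8775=-12.69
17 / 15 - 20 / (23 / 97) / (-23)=38093 / 7935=4.80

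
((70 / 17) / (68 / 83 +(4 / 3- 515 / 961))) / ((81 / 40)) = 223336400 / 177569199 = 1.26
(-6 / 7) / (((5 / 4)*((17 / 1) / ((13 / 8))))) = -39 / 595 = -0.07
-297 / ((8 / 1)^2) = -297 / 64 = -4.64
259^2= 67081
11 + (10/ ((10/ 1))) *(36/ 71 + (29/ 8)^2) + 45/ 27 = 358717/ 13632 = 26.31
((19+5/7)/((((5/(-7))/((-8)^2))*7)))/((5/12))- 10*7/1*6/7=-116484/175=-665.62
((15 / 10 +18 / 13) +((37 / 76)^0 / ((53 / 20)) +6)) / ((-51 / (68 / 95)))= -25526 / 196365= -0.13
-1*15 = -15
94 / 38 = 47 / 19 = 2.47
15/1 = 15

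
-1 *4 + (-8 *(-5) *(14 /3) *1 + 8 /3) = 185.33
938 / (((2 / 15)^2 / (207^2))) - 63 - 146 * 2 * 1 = 4521640015 / 2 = 2260820007.50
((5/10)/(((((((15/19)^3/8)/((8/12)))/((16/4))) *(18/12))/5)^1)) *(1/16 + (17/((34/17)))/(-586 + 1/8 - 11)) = 33718844/9669375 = 3.49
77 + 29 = 106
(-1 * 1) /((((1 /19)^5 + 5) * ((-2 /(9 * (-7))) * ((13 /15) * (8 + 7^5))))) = -2736741 /6330560288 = -0.00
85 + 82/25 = 2207/25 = 88.28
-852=-852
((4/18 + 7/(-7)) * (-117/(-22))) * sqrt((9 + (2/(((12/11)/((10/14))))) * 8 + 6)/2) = -13 * sqrt(22470)/132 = -14.76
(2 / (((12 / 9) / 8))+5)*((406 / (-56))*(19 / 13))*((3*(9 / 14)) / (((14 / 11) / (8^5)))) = -5697533952 / 637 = -8944323.32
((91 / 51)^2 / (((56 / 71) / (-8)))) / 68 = -83993 / 176868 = -0.47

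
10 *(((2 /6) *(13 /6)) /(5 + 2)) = 65 /63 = 1.03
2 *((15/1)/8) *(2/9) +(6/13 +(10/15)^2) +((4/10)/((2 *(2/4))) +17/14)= 13733/4095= 3.35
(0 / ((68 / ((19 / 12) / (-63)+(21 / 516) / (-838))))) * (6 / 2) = 0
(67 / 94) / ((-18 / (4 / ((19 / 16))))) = -1072 / 8037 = -0.13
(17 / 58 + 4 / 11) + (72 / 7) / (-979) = 23351 / 36134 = 0.65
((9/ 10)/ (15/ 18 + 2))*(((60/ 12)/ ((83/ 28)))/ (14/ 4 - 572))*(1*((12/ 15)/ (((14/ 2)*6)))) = -48/ 2673845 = -0.00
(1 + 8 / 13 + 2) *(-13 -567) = -27260 / 13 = -2096.92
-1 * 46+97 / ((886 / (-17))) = -42405 / 886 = -47.86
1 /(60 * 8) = 1 /480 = 0.00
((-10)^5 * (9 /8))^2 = 12656250000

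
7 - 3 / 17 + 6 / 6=133 / 17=7.82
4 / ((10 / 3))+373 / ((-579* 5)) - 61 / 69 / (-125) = 1794848 / 1664625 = 1.08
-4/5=-0.80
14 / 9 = 1.56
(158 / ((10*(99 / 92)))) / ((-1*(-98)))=3634 / 24255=0.15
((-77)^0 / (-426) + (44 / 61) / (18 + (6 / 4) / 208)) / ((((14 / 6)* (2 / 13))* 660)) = 963911 / 6056123920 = 0.00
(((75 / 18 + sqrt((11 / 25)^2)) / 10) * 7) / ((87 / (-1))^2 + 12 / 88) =53207 / 124890750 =0.00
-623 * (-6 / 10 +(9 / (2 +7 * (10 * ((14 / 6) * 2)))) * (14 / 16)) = 14153937 / 39440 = 358.87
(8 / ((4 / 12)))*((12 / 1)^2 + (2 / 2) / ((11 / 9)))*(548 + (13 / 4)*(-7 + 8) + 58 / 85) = 1793625606 / 935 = 1918316.16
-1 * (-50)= 50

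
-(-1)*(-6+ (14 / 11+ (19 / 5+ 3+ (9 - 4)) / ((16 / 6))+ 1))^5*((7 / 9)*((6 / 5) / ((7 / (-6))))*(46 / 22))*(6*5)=-188165919963183 / 22675980800000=-8.30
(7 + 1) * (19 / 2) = 76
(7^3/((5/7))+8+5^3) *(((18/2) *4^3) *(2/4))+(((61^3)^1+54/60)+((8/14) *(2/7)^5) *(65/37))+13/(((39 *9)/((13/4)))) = 189734913472963/470125404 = 403583.62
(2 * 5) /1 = 10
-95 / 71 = -1.34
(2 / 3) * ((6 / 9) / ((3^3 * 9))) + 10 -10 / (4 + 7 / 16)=1203134 / 155277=7.75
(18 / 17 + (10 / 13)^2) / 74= 2371 / 106301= 0.02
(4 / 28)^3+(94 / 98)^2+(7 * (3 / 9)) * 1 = 23455 / 7203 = 3.26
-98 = -98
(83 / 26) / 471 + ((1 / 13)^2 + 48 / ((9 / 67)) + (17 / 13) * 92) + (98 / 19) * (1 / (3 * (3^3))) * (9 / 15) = 65020697503 / 136114290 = 477.69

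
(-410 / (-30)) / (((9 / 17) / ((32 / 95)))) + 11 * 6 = 191594 / 2565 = 74.70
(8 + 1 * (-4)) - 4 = 0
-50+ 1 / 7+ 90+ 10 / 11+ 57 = 7550 / 77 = 98.05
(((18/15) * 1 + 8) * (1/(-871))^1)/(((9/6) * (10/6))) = -92/21775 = -0.00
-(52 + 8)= -60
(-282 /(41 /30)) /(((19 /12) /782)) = -79388640 /779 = -101910.96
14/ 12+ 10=67/ 6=11.17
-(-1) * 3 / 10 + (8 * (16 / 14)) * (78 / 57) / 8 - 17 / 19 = 1289 / 1330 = 0.97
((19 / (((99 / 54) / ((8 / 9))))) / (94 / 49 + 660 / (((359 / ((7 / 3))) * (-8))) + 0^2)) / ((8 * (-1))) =-1336916 / 1604691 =-0.83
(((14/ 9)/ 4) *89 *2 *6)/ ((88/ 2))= 623/ 66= 9.44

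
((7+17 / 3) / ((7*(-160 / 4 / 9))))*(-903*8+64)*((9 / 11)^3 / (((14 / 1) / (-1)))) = -7437987 / 65219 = -114.05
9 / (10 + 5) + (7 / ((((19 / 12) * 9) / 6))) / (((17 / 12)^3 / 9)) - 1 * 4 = 2767661 / 466735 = 5.93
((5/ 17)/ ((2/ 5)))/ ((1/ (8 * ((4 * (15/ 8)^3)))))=84375/ 544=155.10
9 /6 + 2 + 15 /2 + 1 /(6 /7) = 73 /6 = 12.17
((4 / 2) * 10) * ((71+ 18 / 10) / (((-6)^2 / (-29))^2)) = 76531 / 81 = 944.83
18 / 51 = 6 / 17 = 0.35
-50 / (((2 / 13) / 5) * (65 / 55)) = -1375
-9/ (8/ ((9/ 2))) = -81/ 16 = -5.06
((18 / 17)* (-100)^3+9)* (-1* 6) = 107999082 / 17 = 6352887.18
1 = 1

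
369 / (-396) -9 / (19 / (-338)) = 133069 / 836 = 159.17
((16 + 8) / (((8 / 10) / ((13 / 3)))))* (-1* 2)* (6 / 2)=-780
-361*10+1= -3609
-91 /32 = -2.84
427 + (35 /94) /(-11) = 441483 /1034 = 426.97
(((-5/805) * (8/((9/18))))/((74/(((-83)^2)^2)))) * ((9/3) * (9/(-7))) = 10250997336/41699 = 245833.17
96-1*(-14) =110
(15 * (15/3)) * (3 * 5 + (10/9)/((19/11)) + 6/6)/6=35575/171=208.04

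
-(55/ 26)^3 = -9.47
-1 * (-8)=8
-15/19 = -0.79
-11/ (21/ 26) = -286/ 21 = -13.62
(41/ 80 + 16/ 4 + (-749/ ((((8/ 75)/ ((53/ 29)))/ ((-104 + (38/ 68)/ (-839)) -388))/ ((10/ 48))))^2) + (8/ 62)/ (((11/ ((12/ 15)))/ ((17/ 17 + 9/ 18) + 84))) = 9832793652336978225992295009/ 5682848614727680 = 1730257889829.11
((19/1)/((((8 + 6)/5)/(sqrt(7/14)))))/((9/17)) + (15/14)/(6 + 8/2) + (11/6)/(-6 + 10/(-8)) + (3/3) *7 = 16697/2436 + 1615 *sqrt(2)/252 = 15.92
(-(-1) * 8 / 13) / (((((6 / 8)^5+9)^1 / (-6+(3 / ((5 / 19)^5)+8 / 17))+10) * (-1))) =-1032087953408 / 16777961864755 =-0.06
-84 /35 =-12 /5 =-2.40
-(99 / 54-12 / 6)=1 / 6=0.17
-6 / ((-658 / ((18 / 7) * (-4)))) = -216 / 2303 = -0.09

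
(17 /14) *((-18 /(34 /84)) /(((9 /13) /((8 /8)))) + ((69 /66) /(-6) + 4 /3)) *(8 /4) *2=-47181 /154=-306.37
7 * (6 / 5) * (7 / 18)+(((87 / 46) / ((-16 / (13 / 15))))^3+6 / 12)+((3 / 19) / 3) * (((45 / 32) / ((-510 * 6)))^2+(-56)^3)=-7584896626075546559 / 820948955136000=-9239.18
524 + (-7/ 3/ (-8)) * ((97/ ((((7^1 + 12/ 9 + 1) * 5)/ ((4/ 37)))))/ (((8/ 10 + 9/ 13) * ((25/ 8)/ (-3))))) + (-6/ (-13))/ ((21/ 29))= 44157801/ 84175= 524.60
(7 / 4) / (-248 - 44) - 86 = -100455 / 1168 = -86.01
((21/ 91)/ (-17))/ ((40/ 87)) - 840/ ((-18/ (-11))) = -13614383/ 26520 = -513.36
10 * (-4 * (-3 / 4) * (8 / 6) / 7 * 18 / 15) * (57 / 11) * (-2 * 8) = -43776 / 77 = -568.52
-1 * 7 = -7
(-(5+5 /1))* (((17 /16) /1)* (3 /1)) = -255 /8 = -31.88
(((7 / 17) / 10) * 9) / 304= 63 / 51680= 0.00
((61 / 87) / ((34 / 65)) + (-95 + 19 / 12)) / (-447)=544723 / 2644452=0.21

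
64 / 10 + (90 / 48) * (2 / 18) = 793 / 120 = 6.61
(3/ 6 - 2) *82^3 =-827052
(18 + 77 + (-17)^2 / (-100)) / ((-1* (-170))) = 9211 / 17000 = 0.54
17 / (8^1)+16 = 145 / 8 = 18.12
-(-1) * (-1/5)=-1/5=-0.20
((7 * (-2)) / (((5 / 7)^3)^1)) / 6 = -2401 / 375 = -6.40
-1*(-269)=269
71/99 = 0.72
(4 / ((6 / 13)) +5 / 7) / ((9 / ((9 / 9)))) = 197 / 189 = 1.04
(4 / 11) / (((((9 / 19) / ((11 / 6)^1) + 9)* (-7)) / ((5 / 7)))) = -76 / 18963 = -0.00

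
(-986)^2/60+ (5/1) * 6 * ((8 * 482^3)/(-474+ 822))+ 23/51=190406227764/2465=77243905.79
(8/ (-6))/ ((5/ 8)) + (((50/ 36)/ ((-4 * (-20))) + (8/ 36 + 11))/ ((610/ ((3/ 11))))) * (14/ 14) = -1370971/ 644160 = -2.13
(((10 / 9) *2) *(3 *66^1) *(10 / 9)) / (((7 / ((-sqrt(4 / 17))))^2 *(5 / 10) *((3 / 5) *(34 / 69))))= 15.88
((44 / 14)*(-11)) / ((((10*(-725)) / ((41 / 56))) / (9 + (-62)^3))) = -1182300559 / 1421000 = -832.02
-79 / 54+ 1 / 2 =-26 / 27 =-0.96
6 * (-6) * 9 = -324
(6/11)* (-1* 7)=-42/11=-3.82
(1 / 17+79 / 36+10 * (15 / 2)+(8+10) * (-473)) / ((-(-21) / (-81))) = 15489867 / 476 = 32541.74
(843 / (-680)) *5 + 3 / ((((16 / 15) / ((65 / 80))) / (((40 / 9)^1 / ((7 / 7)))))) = 3.96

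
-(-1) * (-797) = -797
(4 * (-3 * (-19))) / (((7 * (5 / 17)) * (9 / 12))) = 5168 / 35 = 147.66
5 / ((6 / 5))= 4.17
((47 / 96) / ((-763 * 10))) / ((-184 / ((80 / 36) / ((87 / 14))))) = 47 / 376892352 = 0.00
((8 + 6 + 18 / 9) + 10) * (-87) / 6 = -377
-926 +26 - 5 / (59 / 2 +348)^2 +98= -91432014 / 114005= -802.00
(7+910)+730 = 1647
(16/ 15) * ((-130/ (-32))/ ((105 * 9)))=13/ 2835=0.00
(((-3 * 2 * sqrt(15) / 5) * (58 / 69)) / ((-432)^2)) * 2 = -29 * sqrt(15) / 2682720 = -0.00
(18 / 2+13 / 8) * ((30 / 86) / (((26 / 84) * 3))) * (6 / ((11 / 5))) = 133875 / 12298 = 10.89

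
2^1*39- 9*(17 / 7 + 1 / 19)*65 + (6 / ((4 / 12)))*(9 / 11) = -1987890 / 1463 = -1358.78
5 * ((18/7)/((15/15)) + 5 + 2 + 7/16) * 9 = 50445/112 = 450.40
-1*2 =-2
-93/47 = -1.98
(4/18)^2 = 4/81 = 0.05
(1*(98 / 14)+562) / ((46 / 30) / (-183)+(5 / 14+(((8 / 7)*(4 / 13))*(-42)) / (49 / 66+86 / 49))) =-2296022216670 / 22454934637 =-102.25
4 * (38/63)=2.41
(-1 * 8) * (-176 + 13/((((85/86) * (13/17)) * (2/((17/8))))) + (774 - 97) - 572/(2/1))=-9331/5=-1866.20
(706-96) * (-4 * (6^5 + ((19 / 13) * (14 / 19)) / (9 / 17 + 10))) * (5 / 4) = -55189719500 / 2327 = -23717111.95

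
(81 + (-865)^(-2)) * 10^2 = 242424904/29929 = 8100.00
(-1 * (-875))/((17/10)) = 8750/17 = 514.71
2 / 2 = 1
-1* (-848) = 848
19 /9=2.11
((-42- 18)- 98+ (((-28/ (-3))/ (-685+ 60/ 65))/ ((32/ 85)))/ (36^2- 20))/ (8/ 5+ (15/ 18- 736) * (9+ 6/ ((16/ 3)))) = 215148031955/ 10133691759114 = 0.02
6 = 6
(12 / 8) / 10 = 3 / 20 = 0.15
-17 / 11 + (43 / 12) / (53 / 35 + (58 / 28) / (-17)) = 112421 / 109362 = 1.03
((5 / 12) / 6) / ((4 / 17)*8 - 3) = -85 / 1368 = -0.06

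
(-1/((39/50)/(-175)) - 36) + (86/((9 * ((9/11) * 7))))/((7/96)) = 3633122/17199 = 211.24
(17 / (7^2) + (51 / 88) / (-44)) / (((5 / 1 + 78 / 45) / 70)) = 4749375 / 1368752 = 3.47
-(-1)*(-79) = -79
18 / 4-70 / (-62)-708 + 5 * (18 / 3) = -41687 / 62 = -672.37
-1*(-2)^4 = -16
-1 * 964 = -964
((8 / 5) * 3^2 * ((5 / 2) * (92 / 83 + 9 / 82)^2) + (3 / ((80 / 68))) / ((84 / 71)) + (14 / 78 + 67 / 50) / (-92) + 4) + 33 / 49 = 12263862216308519 / 203597486710800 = 60.24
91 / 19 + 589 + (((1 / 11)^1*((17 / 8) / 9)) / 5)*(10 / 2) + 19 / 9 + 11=3044321 / 5016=606.92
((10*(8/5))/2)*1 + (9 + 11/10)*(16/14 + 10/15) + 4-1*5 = 2654/105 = 25.28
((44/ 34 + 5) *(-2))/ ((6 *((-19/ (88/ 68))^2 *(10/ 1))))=-25894/ 26603895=-0.00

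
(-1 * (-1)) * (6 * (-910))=-5460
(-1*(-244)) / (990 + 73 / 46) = 11224 / 45613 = 0.25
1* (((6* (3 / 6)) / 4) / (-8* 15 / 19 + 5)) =-57 / 100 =-0.57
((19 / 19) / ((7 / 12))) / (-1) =-12 / 7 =-1.71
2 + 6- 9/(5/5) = -1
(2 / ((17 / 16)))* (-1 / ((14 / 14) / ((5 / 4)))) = -40 / 17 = -2.35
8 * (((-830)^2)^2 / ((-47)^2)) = 3796665680000 / 2209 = 1718725975.55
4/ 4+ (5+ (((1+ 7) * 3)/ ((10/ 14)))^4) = 796597926/ 625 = 1274556.68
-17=-17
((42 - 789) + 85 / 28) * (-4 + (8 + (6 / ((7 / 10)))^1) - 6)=-479113 / 98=-4888.91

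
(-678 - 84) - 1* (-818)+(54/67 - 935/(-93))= 416603/6231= 66.86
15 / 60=1 / 4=0.25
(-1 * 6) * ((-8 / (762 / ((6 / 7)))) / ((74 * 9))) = 8 / 98679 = 0.00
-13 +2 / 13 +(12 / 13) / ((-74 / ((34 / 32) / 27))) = -444905 / 34632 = -12.85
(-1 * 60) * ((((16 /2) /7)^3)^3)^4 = -19471113219505603606989361234575360 /2651730845859653471779023381601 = -7342.79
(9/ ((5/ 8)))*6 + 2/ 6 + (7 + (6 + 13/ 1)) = 1691/ 15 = 112.73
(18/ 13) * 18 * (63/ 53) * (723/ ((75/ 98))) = 27987.84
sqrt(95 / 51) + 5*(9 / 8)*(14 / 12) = sqrt(4845) / 51 + 105 / 16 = 7.93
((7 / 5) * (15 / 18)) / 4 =7 / 24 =0.29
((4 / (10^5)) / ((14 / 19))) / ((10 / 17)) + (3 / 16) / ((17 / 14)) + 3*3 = 544692991 / 59500000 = 9.15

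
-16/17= -0.94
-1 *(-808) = 808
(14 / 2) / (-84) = -1 / 12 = -0.08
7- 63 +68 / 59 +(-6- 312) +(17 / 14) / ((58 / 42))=-1272875 / 3422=-371.97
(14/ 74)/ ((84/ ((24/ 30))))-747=-414584/ 555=-747.00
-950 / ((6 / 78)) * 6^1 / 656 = -112.96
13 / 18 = 0.72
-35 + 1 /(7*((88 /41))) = -21519 /616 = -34.93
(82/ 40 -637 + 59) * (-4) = 11519/ 5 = 2303.80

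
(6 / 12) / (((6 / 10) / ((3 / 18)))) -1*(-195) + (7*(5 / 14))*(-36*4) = -5935 / 36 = -164.86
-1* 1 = -1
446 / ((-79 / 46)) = -20516 / 79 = -259.70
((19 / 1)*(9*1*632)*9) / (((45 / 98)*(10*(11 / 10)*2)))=5295528 / 55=96282.33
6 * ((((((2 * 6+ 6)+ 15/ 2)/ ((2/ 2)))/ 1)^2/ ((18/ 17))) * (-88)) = -324258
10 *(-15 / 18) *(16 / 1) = -400 / 3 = -133.33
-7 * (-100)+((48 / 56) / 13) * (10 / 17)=1082960 / 1547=700.04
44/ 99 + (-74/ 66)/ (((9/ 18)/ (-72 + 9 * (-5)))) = 26018/ 99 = 262.81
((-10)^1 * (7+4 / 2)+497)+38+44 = 489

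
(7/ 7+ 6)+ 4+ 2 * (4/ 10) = 59/ 5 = 11.80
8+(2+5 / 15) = 31 / 3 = 10.33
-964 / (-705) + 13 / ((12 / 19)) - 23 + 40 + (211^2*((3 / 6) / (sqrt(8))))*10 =109841 / 2820 + 222605*sqrt(2) / 4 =78741.70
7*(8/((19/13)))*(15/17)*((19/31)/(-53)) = -10920/27931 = -0.39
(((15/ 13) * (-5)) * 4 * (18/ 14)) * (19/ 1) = -51300/ 91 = -563.74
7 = 7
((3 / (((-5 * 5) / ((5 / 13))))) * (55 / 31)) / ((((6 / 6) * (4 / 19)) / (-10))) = 3135 / 806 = 3.89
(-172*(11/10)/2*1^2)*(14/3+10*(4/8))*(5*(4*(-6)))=109736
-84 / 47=-1.79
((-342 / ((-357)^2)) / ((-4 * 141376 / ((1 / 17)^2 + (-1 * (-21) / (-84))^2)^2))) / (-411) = -1767475 / 35186581933884014592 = -0.00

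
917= 917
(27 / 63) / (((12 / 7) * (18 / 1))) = 1 / 72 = 0.01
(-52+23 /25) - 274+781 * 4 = 69973 /25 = 2798.92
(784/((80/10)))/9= 10.89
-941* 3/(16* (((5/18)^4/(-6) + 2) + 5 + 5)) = -111130218/7557647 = -14.70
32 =32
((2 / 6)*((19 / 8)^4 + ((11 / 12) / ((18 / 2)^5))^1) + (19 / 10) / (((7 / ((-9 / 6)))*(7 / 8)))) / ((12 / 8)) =5407913249191 / 799967508480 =6.76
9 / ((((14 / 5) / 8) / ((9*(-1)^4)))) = 1620 / 7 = 231.43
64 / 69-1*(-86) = 5998 / 69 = 86.93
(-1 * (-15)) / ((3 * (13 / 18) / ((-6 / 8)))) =-135 / 26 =-5.19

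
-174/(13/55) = -9570/13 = -736.15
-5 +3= -2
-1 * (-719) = 719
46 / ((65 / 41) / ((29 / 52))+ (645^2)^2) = 54694 / 205788315946505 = 0.00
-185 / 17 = -10.88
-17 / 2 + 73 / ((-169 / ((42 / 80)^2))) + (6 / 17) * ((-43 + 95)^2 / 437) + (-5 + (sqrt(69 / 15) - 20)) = -63147045797 / 2008801600 + sqrt(115) / 5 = -29.29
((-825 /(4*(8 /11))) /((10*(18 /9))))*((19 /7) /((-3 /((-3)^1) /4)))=-34485 /224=-153.95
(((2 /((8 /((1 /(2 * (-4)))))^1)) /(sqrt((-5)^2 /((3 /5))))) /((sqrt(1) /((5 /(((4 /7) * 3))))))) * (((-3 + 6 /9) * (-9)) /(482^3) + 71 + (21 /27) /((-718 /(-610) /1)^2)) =-65065285982963147 * sqrt(15) /249386965033098240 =-1.01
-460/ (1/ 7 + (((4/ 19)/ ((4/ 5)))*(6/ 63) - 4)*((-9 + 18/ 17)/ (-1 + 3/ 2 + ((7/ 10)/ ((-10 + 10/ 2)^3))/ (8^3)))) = -332811919580/ 45780157739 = -7.27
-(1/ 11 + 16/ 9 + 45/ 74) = -18145/ 7326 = -2.48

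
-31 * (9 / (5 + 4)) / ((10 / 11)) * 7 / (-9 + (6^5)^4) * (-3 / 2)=0.00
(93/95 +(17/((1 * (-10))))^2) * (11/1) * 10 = 425.58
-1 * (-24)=24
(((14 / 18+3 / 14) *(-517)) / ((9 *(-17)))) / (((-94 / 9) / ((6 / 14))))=-1375 / 9996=-0.14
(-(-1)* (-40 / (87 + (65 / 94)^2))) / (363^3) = -353440 / 36972192848679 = -0.00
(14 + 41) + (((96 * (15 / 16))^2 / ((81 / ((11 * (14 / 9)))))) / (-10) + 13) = -928 / 9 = -103.11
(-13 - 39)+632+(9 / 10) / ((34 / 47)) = 197623 / 340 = 581.24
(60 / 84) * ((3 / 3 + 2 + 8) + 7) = 12.86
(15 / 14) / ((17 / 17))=15 / 14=1.07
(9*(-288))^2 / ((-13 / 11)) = -73903104 / 13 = -5684854.15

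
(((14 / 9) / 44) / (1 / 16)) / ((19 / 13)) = 728 / 1881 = 0.39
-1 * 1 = -1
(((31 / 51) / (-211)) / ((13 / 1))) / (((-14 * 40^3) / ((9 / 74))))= 93 / 3091821824000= 0.00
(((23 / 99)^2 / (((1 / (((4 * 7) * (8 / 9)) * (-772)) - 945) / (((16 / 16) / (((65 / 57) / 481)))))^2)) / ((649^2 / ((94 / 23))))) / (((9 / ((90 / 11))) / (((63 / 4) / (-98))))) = -1141140044244967424 / 74856885798856860134671455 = -0.00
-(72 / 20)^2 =-324 / 25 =-12.96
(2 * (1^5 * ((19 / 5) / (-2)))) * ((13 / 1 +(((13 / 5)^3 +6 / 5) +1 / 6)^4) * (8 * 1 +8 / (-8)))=-5418823554837008533 / 1582031250000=-3425231.68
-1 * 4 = -4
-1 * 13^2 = -169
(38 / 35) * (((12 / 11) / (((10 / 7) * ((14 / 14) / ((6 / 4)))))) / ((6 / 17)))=969 / 275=3.52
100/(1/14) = 1400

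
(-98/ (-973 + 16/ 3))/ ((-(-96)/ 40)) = 245/ 5806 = 0.04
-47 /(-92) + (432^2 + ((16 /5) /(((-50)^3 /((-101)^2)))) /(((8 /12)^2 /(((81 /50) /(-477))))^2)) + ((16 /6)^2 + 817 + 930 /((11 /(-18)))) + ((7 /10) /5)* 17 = 1858156798271962586203 /9993895312500000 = 185929.18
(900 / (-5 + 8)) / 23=300 / 23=13.04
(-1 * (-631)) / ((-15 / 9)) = -1893 / 5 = -378.60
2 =2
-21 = -21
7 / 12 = 0.58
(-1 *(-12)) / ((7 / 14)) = 24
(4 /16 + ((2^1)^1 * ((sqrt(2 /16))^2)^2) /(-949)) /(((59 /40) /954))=18104535 /111982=161.67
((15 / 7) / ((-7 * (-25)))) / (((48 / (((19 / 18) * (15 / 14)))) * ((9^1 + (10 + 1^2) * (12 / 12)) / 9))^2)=1083 / 786759680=0.00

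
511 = 511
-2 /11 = -0.18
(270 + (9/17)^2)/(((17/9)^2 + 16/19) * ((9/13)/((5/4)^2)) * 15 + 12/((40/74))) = 289401255/55153627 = 5.25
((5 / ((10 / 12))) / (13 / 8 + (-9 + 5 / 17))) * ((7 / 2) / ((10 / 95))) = -9044 / 321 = -28.17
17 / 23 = 0.74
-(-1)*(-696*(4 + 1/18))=-8468/3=-2822.67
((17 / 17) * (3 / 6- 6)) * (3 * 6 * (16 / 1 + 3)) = -1881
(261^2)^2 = 4640470641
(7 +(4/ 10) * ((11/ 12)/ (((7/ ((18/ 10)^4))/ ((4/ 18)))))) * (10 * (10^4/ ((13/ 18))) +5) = 56089305374/ 56875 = 986185.59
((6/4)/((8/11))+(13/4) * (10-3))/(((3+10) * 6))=397/1248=0.32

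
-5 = -5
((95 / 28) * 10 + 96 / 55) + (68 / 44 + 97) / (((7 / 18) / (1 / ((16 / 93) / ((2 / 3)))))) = 111937 / 110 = 1017.61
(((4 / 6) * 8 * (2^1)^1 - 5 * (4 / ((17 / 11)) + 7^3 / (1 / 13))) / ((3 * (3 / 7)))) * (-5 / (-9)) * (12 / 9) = -159202540 / 12393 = -12846.17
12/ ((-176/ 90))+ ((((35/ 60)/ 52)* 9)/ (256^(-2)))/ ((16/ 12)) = 1417509/ 286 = 4956.33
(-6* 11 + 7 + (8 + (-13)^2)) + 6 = 124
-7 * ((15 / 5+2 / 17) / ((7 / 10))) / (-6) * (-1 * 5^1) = -1325 / 51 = -25.98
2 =2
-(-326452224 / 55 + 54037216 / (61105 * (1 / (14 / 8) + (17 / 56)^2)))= 754585143108608 / 127159505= 5934162.32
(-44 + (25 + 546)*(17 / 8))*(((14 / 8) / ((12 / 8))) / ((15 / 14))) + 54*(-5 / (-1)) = 111119 / 72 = 1543.32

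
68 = 68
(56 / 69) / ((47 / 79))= 4424 / 3243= 1.36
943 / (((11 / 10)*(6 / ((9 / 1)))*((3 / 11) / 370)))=1744550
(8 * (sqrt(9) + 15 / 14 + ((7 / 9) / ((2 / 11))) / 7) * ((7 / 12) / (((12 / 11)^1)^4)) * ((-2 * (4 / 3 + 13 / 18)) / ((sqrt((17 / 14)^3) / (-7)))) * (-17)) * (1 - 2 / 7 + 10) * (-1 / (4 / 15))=139830700625 * sqrt(238) / 9517824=226648.76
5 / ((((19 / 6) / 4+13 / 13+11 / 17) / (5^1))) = 2040 / 199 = 10.25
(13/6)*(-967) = -12571/6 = -2095.17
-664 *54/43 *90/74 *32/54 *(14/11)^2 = -187407360/192511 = -973.49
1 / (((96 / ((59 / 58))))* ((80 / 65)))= 767 / 89088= 0.01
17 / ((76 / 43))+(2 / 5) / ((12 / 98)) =14689 / 1140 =12.89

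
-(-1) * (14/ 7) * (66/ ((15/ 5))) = 44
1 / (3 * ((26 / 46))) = 23 / 39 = 0.59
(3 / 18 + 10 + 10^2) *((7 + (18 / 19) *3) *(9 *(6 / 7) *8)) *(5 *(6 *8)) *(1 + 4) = 10679644800 / 133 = 80298081.20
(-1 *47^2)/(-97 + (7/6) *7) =13254/533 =24.87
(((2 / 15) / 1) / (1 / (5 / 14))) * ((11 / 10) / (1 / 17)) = 187 / 210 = 0.89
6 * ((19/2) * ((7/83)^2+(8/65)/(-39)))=1312957/5821205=0.23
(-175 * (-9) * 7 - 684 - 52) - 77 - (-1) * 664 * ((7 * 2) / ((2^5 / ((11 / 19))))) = 394447 / 38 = 10380.18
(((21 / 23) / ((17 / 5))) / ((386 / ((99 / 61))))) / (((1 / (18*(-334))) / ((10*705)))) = -220293958500 / 4603243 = -47856.25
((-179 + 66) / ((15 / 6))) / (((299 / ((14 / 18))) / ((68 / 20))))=-26894 / 67275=-0.40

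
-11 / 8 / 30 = -0.05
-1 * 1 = -1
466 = 466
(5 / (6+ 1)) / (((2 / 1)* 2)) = 5 / 28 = 0.18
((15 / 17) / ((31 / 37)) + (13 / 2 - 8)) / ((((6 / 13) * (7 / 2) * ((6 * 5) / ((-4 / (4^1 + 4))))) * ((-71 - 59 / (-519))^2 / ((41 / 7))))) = 577958919 / 107543188844000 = 0.00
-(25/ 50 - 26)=51/ 2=25.50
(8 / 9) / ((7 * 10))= 4 / 315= 0.01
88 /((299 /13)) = 88 /23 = 3.83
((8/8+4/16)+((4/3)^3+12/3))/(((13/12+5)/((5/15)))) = 823/1971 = 0.42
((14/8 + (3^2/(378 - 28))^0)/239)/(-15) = -11/14340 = -0.00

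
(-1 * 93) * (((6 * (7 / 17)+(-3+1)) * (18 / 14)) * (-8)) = 53568 / 119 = 450.15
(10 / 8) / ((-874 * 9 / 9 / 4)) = -0.01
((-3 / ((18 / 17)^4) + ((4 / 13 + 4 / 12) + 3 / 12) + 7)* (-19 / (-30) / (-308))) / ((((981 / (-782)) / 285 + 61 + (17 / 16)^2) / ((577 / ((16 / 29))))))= -844818381932587 / 4434037161850296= -0.19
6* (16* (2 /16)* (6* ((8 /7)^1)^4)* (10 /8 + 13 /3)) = 1646592 /2401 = 685.79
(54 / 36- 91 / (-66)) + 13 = 524 / 33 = 15.88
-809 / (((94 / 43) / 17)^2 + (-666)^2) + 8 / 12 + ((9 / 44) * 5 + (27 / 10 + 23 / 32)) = 798794737643159 / 156432564124320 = 5.11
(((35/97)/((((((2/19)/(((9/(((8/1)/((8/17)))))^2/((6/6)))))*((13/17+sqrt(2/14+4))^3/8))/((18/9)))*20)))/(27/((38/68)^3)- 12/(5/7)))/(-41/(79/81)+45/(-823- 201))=19723500653990689920/674165622429630790150721- 1669733246469187200*sqrt(203)/674165622429630790150721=-0.00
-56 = -56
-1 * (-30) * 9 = 270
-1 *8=-8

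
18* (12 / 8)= 27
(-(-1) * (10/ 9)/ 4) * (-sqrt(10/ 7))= -5 * sqrt(70)/ 126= -0.33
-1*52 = -52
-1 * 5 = -5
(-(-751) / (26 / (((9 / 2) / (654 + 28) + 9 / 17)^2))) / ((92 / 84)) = 2436304726611 / 321534639712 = 7.58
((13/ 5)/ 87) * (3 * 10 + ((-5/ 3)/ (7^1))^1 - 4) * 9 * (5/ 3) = 7033/ 609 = 11.55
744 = 744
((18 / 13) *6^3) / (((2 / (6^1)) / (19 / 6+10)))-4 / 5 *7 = 767516 / 65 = 11807.94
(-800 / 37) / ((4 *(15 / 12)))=-160 / 37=-4.32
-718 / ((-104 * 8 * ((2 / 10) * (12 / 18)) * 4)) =1.62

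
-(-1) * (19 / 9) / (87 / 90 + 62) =190 / 5667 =0.03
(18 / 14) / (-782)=-9 / 5474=-0.00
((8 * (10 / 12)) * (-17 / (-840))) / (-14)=-17 / 1764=-0.01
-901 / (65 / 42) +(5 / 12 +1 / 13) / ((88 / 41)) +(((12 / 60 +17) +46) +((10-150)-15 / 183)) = -250779569 / 380640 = -658.84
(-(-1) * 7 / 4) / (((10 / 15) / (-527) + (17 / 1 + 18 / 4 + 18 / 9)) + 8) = 11067 / 199198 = 0.06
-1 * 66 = -66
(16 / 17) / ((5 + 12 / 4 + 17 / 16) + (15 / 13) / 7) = 0.10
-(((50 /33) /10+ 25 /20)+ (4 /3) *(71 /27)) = -17491 /3564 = -4.91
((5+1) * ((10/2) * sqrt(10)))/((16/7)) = 105 * sqrt(10)/8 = 41.50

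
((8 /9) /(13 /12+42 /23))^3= 398688256 /13980103929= 0.03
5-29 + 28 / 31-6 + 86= 1764 / 31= 56.90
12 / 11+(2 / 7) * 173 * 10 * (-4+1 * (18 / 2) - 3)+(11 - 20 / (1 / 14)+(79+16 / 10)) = 308486 / 385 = 801.26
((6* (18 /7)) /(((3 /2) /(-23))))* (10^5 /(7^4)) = -165600000 /16807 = -9853.04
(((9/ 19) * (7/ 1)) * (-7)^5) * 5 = -5294205/ 19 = -278642.37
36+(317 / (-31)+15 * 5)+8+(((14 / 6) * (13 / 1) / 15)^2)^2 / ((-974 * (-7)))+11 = 14830058177863 / 123814271250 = 119.78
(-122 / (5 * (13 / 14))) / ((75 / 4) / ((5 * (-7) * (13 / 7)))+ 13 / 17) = -116144 / 2105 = -55.18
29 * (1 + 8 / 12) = 145 / 3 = 48.33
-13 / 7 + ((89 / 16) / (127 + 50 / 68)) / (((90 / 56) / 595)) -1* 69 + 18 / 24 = -59083175 / 1094436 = -53.99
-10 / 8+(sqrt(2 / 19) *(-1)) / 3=-5 / 4 -sqrt(38) / 57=-1.36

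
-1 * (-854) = 854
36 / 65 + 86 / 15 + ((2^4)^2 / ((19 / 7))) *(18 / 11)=6546154 / 40755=160.62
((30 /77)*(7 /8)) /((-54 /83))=-415 /792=-0.52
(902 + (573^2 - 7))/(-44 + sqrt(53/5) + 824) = 1283973600/3041947 - 329224 *sqrt(265)/3041947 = 420.33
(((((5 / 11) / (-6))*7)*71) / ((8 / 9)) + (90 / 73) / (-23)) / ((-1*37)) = 12532785 / 10933648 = 1.15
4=4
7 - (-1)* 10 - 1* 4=13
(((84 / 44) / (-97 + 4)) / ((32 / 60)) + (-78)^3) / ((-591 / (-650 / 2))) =-140245945775 / 537416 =-260963.47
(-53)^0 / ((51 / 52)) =52 / 51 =1.02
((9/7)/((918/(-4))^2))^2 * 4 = 64/26851082769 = 0.00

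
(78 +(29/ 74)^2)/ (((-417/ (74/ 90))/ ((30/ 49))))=-427969/ 4536126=-0.09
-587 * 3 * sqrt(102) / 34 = -1761 * sqrt(102) / 34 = -523.09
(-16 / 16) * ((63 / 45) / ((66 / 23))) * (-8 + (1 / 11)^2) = 155687 / 39930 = 3.90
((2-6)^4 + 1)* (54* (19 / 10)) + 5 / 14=1845799 / 70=26368.56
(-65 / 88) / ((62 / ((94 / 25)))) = -0.04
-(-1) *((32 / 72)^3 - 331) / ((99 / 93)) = -7478285 / 24057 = -310.86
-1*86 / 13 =-86 / 13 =-6.62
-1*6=-6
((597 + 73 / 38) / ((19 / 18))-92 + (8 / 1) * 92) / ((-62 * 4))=-437315 / 89528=-4.88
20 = 20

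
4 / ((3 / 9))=12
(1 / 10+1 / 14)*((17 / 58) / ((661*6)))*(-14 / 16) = -17 / 1533520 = -0.00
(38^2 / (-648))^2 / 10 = 130321 / 262440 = 0.50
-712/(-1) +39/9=2149/3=716.33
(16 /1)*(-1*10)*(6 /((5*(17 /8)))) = -1536 /17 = -90.35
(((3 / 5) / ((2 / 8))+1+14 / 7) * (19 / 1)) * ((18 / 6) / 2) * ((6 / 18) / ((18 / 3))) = 8.55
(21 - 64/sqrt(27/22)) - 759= -738 - 64 * sqrt(66)/9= -795.77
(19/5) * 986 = 18734/5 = 3746.80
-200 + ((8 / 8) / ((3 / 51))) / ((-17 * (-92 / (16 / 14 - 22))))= -64473 / 322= -200.23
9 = 9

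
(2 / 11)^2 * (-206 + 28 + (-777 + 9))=-344 / 11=-31.27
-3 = -3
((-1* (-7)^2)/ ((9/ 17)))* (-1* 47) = 39151/ 9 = 4350.11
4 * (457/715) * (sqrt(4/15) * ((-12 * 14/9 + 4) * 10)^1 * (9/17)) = -102.51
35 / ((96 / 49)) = 1715 / 96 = 17.86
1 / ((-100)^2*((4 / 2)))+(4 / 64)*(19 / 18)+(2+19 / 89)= 9129419 / 4005000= 2.28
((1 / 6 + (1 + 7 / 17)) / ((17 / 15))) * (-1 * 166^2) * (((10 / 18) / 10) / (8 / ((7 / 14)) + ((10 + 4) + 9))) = -5545645 / 101439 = -54.67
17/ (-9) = -1.89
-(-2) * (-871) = -1742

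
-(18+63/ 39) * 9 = -2295/ 13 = -176.54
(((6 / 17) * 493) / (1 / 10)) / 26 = 66.92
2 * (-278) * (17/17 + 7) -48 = -4496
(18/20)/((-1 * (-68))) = 0.01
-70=-70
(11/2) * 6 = 33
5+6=11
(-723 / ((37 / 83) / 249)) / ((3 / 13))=-64749711 / 37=-1749992.19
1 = 1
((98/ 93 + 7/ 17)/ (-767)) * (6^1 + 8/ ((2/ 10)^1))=-106582/ 1212627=-0.09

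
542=542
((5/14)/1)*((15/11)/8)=75/1232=0.06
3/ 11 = 0.27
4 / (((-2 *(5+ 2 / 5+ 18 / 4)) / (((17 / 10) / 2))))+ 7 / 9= 20 / 33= 0.61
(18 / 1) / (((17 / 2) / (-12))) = -432 / 17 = -25.41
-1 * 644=-644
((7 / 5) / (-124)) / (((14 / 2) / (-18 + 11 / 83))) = 1483 / 51460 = 0.03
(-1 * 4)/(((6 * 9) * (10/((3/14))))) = -1/630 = -0.00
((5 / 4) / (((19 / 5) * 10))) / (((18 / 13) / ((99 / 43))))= 0.05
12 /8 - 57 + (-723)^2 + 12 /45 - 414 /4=7838554 /15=522570.27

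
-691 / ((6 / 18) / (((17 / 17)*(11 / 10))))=-2280.30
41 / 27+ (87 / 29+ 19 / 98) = 12469 / 2646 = 4.71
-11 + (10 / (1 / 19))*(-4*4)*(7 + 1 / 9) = -194659 / 9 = -21628.78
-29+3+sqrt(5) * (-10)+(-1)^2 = -25 -10 * sqrt(5) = -47.36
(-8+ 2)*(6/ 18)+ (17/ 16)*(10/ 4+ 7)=259/ 32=8.09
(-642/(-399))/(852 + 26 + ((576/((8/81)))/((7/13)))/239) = 25573/14674745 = 0.00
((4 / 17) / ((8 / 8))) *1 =4 / 17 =0.24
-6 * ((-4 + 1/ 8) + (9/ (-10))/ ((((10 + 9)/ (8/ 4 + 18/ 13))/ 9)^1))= 157623/ 4940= 31.91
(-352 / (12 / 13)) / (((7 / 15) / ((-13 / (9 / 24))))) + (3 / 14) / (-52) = 61867511 / 2184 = 28327.61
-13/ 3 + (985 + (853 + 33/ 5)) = 27604/ 15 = 1840.27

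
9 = 9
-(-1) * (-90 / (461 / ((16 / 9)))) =-0.35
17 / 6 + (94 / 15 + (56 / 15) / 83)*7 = 117067 / 2490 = 47.01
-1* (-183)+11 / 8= 1475 / 8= 184.38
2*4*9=72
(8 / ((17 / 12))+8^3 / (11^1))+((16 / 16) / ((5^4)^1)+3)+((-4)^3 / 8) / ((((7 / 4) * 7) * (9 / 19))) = 53.82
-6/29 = -0.21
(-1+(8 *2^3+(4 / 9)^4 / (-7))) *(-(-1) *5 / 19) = 14465725 / 872613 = 16.58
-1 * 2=-2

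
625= 625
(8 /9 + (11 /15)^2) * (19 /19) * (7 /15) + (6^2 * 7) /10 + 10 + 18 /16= 332917 /9000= 36.99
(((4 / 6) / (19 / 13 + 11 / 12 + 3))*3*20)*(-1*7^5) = -104875680 / 839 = -125000.81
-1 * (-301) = 301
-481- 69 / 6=-985 / 2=-492.50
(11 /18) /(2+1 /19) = 209 /702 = 0.30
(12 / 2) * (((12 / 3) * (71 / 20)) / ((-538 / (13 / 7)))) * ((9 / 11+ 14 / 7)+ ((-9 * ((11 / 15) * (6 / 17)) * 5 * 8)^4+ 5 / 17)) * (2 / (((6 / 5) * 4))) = -4565486652732759 / 494277278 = -9236691.34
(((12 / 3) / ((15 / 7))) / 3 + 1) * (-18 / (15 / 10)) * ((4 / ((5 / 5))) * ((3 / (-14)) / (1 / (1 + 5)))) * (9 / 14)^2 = 70956 / 1715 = 41.37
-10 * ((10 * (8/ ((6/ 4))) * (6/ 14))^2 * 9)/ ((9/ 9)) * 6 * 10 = -138240000/ 49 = -2821224.49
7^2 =49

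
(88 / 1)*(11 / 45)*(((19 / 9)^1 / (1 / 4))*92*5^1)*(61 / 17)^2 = 1075854.61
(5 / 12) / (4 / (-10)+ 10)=25 / 576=0.04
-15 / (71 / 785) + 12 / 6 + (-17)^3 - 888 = -423504 / 71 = -5964.85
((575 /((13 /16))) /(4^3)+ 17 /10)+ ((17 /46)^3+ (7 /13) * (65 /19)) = 1761108637 /120209960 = 14.65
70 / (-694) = -35 / 347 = -0.10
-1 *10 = -10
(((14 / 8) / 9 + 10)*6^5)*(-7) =-554904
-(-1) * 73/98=73/98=0.74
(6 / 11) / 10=3 / 55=0.05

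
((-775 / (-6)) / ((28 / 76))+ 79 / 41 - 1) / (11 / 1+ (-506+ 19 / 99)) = -19975593 / 28117964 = -0.71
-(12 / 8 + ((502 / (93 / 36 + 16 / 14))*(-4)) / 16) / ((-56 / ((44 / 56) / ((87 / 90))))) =-3323925 / 7116368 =-0.47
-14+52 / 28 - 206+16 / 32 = -3047 / 14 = -217.64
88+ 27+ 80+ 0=195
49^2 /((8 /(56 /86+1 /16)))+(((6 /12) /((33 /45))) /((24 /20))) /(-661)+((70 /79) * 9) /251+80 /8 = 177928579236849 /793548331136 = 224.22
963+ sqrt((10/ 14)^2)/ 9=60674/ 63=963.08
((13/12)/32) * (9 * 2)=39/64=0.61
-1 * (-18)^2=-324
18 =18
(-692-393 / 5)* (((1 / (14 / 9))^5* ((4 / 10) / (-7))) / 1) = 227515797 / 47059600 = 4.83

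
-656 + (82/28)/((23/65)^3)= -100482103/170338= -589.90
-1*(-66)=66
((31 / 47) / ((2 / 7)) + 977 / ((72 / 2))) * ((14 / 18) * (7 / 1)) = 2441425 / 15228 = 160.32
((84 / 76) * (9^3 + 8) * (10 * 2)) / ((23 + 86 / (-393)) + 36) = 121649220 / 438919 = 277.16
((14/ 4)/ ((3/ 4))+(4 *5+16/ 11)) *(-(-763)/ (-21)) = -93958/ 99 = -949.07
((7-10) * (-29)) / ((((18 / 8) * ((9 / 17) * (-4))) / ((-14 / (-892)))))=-3451 / 12042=-0.29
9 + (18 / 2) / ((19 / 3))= 198 / 19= 10.42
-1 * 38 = -38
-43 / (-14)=43 / 14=3.07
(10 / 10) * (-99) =-99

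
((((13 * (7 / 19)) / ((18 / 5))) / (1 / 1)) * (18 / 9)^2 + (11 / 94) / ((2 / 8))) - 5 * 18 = -676798 / 8037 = -84.21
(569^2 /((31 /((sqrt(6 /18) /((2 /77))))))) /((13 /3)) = 24929597 * sqrt(3) /806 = 53572.37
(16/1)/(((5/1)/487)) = 7792/5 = 1558.40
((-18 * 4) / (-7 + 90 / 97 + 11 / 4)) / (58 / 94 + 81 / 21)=287217 / 59294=4.84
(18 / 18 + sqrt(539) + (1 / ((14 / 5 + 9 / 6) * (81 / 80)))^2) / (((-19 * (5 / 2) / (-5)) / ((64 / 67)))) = 2.44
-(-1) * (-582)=-582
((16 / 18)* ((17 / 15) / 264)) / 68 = 1 / 17820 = 0.00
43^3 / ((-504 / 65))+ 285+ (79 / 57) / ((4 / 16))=-9963.34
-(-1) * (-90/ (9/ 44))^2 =193600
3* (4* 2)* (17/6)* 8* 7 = 3808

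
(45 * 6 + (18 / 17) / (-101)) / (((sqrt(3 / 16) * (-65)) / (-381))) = 235494576 * sqrt(3) / 111605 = 3654.75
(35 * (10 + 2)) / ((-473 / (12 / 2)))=-2520 / 473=-5.33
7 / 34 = 0.21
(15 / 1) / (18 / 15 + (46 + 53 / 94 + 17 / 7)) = 49350 / 165133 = 0.30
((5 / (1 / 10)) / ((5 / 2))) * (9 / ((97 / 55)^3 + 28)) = 5.38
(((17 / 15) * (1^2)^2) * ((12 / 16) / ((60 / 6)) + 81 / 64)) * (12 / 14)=7293 / 5600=1.30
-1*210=-210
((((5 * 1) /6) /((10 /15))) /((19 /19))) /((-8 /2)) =-5 /16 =-0.31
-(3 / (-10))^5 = 243 / 100000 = 0.00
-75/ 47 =-1.60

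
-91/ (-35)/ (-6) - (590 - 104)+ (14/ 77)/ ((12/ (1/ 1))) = -26753/ 55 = -486.42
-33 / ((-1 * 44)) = 3 / 4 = 0.75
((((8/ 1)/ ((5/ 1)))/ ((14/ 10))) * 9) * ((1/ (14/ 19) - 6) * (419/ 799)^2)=-410812740/ 31281649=-13.13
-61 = -61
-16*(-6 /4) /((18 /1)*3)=4 /9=0.44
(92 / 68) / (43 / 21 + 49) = 483 / 18224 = 0.03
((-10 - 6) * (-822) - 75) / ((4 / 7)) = 91539 / 4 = 22884.75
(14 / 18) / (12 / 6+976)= 7 / 8802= 0.00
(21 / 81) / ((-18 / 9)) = -7 / 54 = -0.13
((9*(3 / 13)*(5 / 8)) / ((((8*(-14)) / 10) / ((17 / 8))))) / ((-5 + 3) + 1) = 11475 / 46592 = 0.25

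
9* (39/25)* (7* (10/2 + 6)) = 27027/25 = 1081.08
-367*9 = -3303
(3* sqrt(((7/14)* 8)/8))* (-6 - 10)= -24* sqrt(2)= -33.94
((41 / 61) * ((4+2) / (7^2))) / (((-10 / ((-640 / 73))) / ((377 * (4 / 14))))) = 11870976 / 1527379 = 7.77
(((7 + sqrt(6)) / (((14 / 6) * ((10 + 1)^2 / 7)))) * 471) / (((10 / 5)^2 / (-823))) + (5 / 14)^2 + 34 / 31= -22702.91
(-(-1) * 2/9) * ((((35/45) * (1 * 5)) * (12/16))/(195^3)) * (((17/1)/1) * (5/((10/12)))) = 119/13346775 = 0.00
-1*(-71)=71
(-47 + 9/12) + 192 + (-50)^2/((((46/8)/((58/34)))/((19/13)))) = 25003389/20332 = 1229.76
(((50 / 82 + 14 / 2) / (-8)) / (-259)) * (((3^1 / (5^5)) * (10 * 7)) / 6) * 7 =273 / 948125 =0.00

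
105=105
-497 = -497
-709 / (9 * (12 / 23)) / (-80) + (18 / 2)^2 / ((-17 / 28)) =-19318301 / 146880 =-131.52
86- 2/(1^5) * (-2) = 90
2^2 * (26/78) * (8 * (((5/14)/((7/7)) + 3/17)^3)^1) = 8193532/5055477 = 1.62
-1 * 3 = -3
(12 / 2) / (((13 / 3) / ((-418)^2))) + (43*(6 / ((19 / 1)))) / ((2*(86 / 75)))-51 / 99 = 3943958255 / 16302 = 241930.94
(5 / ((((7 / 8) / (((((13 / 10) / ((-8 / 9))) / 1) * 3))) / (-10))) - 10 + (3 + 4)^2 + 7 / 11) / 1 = 22357 / 77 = 290.35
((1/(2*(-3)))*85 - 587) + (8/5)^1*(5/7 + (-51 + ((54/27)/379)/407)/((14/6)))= -635.00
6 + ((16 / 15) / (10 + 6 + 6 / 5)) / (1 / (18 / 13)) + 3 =5079 / 559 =9.09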